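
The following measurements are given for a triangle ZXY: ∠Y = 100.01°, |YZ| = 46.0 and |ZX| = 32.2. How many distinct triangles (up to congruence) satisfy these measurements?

|YZ|·sin Y = 46.0·sin(100.01°) ≈ 45.3.
Since ∠Y is not acute, a triangle exists only if |ZX| > |YZ|; here |ZX| ≤ |YZ|, so there is no triangle.

0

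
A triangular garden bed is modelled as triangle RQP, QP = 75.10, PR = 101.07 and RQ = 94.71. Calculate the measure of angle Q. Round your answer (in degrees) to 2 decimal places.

∠Q ≈ 72.00°

By the law of cosines, cos Q = (RQ² + QP² − PR²) / (2·RQ·QP) ≈ 0.30894, so ∠Q ≈ 72.00°.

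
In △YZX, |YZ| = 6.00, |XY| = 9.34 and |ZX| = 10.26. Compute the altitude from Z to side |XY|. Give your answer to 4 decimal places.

5.9224

Semiperimeter s = (10.26 + 9.34 + 6)/2 = 12.8.
Heron's formula: area = √(12.8·2.54·3.46·6.8) ≈ 27.658.
The altitude from Z has length 2·area/|XY| ≈ 5.9224.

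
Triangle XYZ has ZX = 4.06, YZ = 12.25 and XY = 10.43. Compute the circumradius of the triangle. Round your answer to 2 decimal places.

By the law of cosines, cos X = (ZX² + XY² − YZ²) / (2·ZX·XY) ≈ -0.29276, so ∠X ≈ 107.02°.
Circumradius = YZ/(2 sin X) ≈ 6.4057.

R ≈ 6.41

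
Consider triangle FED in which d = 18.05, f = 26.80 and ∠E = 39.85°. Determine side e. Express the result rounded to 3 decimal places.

17.358

By the law of cosines, e² = d² + f² − 2·d·f·cos E = 301.28, so e ≈ 17.358.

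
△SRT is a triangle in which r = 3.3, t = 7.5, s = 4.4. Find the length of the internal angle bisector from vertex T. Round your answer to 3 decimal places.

By the law of cosines, cos T = (s² + r² − t²) / (2·s·r) ≈ -0.89532, so ∠T ≈ 153.55°.
The bisector from T has length 2·s·r·cos(∠T/2)/(s+r) ≈ 0.86284.

0.863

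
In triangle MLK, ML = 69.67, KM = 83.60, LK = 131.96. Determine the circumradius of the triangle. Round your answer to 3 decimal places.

R ≈ 75.127

By the law of cosines, cos M = (KM² + ML² − LK²) / (2·KM·ML) ≈ -0.47821, so ∠M ≈ 2.069 rad.
Circumradius = LK/(2 sin M) ≈ 75.127.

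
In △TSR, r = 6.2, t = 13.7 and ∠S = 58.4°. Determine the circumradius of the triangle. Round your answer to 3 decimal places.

By the law of cosines, s² = r² + t² − 2·r·t·cos S = 137.12, so s ≈ 11.71.
Area = ½·r·t·sin S ≈ 36.173.
Circumradius = s/(2 sin S) ≈ 6.874.

6.874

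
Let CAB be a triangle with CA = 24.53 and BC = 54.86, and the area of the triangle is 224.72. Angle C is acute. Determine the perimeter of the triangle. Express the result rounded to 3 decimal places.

perimeter ≈ 112.169

From area = ½·BC·CA·sin C, we get sin C = 2·area/(BC·CA) ≈ 0.33398.
Taking the acute solution, ∠C ≈ 0.341 rad.
Law of cosines then gives AB ≈ 32.779.
Perimeter = 32.779 + 54.86 + 24.53 = 112.17.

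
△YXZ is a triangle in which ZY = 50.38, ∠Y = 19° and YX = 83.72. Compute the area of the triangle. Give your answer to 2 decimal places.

686.59

Area = ½·ZY·YX·sin Y ≈ 686.59.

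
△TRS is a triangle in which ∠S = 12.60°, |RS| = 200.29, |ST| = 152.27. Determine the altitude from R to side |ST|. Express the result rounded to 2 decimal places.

43.69

By the law of cosines, |TR|² = |RS|² + |ST|² − 2·|RS|·|ST|·cos S = 3774.9, so |TR| ≈ 61.44.
Area = ½·|RS|·|ST|·sin S ≈ 3326.5.
The altitude from R has length 2·area/|ST| ≈ 43.692.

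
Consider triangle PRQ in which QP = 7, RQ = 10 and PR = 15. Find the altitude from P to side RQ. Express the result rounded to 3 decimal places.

h_P ≈ 5.879

Semiperimeter s = (10 + 7 + 15)/2 = 16.
Heron's formula: area = √(16·6·9·1) ≈ 29.394.
The altitude from P has length 2·area/RQ ≈ 5.8788.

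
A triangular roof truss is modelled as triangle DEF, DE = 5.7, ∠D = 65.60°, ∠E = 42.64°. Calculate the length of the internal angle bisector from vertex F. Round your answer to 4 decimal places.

The third angle is ∠F = 180° − ∠D − ∠E = 71.76°.
Law of sines: EF = DE·sin D/sin F ≈ 5.4655.
Law of sines: FD = DE·sin E/sin F ≈ 4.0654.
The bisector from F has length 2·EF·FD·cos(∠F/2)/(EF+FD) ≈ 3.7779.

t_F ≈ 3.7779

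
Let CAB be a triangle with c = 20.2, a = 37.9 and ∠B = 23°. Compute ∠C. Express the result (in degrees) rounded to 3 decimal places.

∠C ≈ 22.236°

By the law of cosines, b² = c² + a² − 2·c·a·cos B = 435.01, so b ≈ 20.857.
Law of cosines again: cos C = (a² + b² − c²)/(2·a·b) ≈ 0.92563, so ∠C ≈ 22.24°.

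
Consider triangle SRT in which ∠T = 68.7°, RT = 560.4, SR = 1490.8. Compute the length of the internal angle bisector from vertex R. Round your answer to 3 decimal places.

571.974

Law of sines: sin S = RT·sin T/SR ≈ 0.35023.
Since SR ≥ RT, only the acute value applies: ∠S ≈ 20.50°.
Then ∠R = 180° − ∠T − ∠S ≈ 90.80°.
Law of sines gives TS = SR·sin R/sin T ≈ 1599.9.
The bisector from R has length 2·SR·RT·cos(∠R/2)/(SR+RT) ≈ 571.97.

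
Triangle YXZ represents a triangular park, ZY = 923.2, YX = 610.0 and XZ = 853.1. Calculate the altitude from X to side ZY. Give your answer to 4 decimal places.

547.5010

Semiperimeter s = (853.1 + 923.2 + 610)/2 = 1193.2.
Heron's formula: area = √(1193.2·340.05·269.95·583.15) ≈ 2.5273e+05.
The altitude from X has length 2·area/ZY ≈ 547.5.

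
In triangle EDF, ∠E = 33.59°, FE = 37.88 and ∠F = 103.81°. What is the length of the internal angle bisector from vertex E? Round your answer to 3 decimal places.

42.739

The third angle is ∠D = 180° − ∠F − ∠E = 42.60°.
Law of sines: DF = FE·sin E/sin D ≈ 30.961.
Law of sines: ED = FE·sin F/sin D ≈ 54.345.
The bisector from E has length 2·FE·ED·cos(∠E/2)/(FE+ED) ≈ 42.739.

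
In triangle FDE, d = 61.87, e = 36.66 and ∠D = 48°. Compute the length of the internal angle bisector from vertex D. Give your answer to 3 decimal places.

t_D ≈ 45.947

Law of sines: sin E = e·sin D/d ≈ 0.44034.
Since d ≥ e, only the acute value applies: ∠E ≈ 26.13°.
Then ∠F = 180° − ∠D − ∠E ≈ 105.87°.
Law of sines gives f = d·sin F/sin D ≈ 80.079.
The bisector from D has length 2·e·f·cos(∠D/2)/(e+f) ≈ 45.947.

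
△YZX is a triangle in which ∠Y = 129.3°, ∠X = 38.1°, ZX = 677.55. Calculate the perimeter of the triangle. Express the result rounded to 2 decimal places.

perimeter ≈ 1408.81

The third angle is ∠Z = 180° − ∠X − ∠Y = 12.60°.
Law of sines: XY = ZX·sin Z/sin Y ≈ 191.
Law of sines: YZ = ZX·sin X/sin Y ≈ 540.26.
Semiperimeter s = (677.55+191+540.26)/2 = 704.4.
Perimeter = 677.55 + 191 + 540.26 = 1408.8.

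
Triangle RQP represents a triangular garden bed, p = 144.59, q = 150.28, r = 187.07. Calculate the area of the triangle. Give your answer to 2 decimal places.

10654.89

Semiperimeter s = (187.07 + 150.28 + 144.59)/2 = 240.97.
Heron's formula: area = √(240.97·53.9·90.69·96.38) ≈ 10655.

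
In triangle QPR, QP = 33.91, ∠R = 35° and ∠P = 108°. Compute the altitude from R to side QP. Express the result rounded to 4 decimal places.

33.8381

The third angle is ∠Q = 180° − ∠P − ∠R = 37.00°.
Law of sines: PR = QP·sin Q/sin R ≈ 35.579.
Law of sines: RQ = QP·sin P/sin R ≈ 56.227.
Area = ½·QP·PR·sin P ≈ 573.72.
The altitude from R has length 2·area/QP ≈ 33.838.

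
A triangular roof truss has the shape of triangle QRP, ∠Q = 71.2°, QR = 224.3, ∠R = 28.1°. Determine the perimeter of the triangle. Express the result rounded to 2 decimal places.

perimeter ≈ 546.52

The third angle is ∠P = 180° − ∠Q − ∠R = 80.70°.
Law of sines: RP = QR·sin Q/sin P ≈ 215.16.
Law of sines: PQ = QR·sin R/sin P ≈ 107.06.
Semiperimeter s = (215.16+107.06+224.3)/2 = 273.26.
Perimeter = 215.16 + 107.06 + 224.3 = 546.52.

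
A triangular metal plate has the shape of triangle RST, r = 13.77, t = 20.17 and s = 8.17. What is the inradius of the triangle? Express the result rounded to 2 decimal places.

1.99

Semiperimeter p = (13.77 + 8.17 + 20.17)/2 = 21.055.
Heron's formula: area = √(21.055·7.285·12.885·0.885) ≈ 41.822.
Inradius = area/p = 41.822/21.055 ≈ 1.9863.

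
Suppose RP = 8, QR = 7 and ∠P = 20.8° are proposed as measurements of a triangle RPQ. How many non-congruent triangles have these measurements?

RP·sin P = 8·sin(20.8°) ≈ 2.841.
Since RP sin P < QR < RP (2.841 < 7 < 8), two triangles exist.

2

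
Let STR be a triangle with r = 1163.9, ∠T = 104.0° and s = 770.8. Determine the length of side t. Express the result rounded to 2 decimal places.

1543.65

By the law of cosines, t² = r² + s² − 2·r·s·cos T = 2.3829e+06, so t ≈ 1543.7.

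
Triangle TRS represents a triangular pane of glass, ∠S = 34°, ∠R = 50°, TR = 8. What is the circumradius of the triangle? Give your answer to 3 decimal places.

The third angle is ∠T = 180° − ∠R − ∠S = 96.00°.
Law of sines: RS = TR·sin T/sin S ≈ 14.228.
Law of sines: ST = TR·sin R/sin S ≈ 10.959.
Circumradius = TR/(2 sin S) ≈ 7.1532.

7.153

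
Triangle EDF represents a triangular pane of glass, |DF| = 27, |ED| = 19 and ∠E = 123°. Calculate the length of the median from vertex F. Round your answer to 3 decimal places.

Law of sines: sin F = |ED|·sin E/|DF| ≈ 0.59018.
Since |DF| ≥ |ED|, only the acute value applies: ∠F ≈ 36.17°.
Then ∠D = 180° − ∠E − ∠F ≈ 20.83°.
Law of sines gives |FE| = |DF|·sin D/sin E ≈ 11.448.
Median from F: ½√(2·|DF|² + 2·|FE|² − |ED|²) ≈ 18.433.

m_F ≈ 18.433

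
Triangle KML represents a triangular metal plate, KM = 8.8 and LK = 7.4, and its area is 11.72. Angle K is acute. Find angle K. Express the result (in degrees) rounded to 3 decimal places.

21.097

From area = ½·LK·KM·sin K, we get sin K = 2·area/(LK·KM) ≈ 0.35995.
Taking the acute solution, ∠K ≈ 21.10°.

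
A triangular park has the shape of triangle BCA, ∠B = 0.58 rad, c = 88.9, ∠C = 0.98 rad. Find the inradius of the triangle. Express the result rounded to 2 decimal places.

The third angle is ∠A = π − ∠B − ∠C = 1.582 rad.
Law of sines: b = c·sin B/sin C ≈ 58.663.
Law of sines: a = c·sin A/sin C ≈ 107.04.
Area = ½·c·b·sin A ≈ 2607.4.
Semiperimeter s = (58.663+88.9+107.04)/2 = 127.3.
Inradius = area/s = 2607.4/127.3 ≈ 20.482.

r ≈ 20.48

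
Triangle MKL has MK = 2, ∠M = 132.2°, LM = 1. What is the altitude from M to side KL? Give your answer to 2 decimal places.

h_M ≈ 0.53

By the law of cosines, KL² = LM² + MK² − 2·LM·MK·cos M = 7.6869, so KL ≈ 2.7725.
Area = ½·LM·MK·sin M ≈ 0.7408.
The altitude from M has length 2·area/KL ≈ 0.53439.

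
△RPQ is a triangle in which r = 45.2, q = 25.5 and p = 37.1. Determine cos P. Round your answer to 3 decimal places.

0.571

By the law of cosines, cos P = (q² + r² − p²) / (2·q·r) ≈ 0.57126, so ∠P ≈ 55.16°.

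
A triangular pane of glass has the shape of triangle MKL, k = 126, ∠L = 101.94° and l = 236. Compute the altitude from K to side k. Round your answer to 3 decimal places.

h_K ≈ 171.387

Law of sines: sin K = k·sin L/l ≈ 0.52235.
Since l ≥ k, only the acute value applies: ∠K ≈ 31.49°.
Then ∠M = 180° − ∠L − ∠K ≈ 46.57°.
Law of sines gives m = l·sin M/sin L ≈ 175.18.
Area = ½·l·k·sin M ≈ 10797.
The altitude from K has length 2·area/k ≈ 171.39.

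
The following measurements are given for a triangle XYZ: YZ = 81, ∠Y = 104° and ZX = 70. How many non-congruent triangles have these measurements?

0

YZ·sin Y = 81·sin(104°) ≈ 78.59.
Since ∠Y is not acute, a triangle exists only if ZX > YZ; here ZX ≤ YZ, so there is no triangle.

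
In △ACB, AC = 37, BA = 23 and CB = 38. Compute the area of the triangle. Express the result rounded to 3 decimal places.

area ≈ 410.083

Semiperimeter s = (38 + 23 + 37)/2 = 49.
Heron's formula: area = √(49·11·26·12) ≈ 410.08.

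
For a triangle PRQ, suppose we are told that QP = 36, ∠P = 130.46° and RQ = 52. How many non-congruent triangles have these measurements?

QP·sin P = 36·sin(130.46°) ≈ 27.39.
Since ∠P is not acute, a triangle exists only if RQ > QP; here RQ > QP, so there is exactly one triangle.

1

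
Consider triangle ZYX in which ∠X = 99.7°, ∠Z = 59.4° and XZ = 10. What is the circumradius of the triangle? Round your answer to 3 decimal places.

The third angle is ∠Y = 180° − ∠X − ∠Z = 20.90°.
Law of sines: YX = XZ·sin Z/sin Y ≈ 24.128.
Law of sines: ZY = XZ·sin X/sin Y ≈ 27.631.
Circumradius = XZ/(2 sin Y) ≈ 14.016.

R ≈ 14.016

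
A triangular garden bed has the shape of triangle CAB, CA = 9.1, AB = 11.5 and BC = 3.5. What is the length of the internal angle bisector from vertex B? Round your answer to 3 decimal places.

t_B ≈ 5.043

By the law of cosines, cos B = (AB² + BC² − CA²) / (2·AB·BC) ≈ 0.76634, so ∠B ≈ 0.698 rad.
The bisector from B has length 2·AB·BC·cos(∠B/2)/(AB+BC) ≈ 5.0434.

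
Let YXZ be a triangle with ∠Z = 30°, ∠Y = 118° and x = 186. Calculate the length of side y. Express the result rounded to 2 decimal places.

The third angle is ∠X = 180° − ∠Z − ∠Y = 32.00°.
Law of sines: y = x·sin Y/sin X ≈ 309.91.

309.91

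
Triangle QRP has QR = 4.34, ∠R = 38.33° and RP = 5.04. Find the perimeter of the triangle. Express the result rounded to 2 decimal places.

By the law of cosines, PQ² = QR² + RP² − 2·QR·RP·cos R = 9.9196, so PQ ≈ 3.1495.
Semiperimeter s = (5.04+3.1495+4.34)/2 = 6.2648.
Perimeter = 5.04 + 3.1495 + 4.34 = 12.53.

12.53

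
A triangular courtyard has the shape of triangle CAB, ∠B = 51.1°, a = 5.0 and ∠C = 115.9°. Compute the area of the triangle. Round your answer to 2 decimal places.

area ≈ 38.90

The third angle is ∠A = 180° − ∠B − ∠C = 13.00°.
Law of sines: c = a·sin C/sin A ≈ 19.995.
Law of sines: b = a·sin B/sin A ≈ 17.298.
Area = ½·a·c·sin B ≈ 38.902.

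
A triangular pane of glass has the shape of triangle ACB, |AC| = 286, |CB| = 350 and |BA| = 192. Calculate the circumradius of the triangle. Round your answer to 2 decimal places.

By the law of cosines, cos A = (|BA|² + |AC|² − |CB|²) / (2·|BA|·|AC|) ≈ -0.03497, so ∠A ≈ 92.00°.
Circumradius = |CB|/(2 sin A) ≈ 175.11.

R ≈ 175.11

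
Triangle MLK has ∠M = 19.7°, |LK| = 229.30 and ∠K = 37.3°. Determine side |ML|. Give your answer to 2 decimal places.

The third angle is ∠L = 180° − ∠K − ∠M = 123.00°.
Law of sines: |ML| = |LK|·sin K/sin M ≈ 412.21.

412.21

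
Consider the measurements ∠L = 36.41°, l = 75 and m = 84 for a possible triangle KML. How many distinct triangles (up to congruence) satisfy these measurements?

m·sin L = 84·sin(36.41°) ≈ 49.86.
Since m sin L < l < m (49.86 < 75 < 84), two triangles exist.

2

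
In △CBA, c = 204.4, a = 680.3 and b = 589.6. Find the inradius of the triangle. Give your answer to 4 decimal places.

Semiperimeter s = (204.4 + 589.6 + 680.3)/2 = 737.15.
Heron's formula: area = √(737.15·532.75·147.55·56.85) ≈ 57395.
Inradius = area/s = 57395/737.15 ≈ 77.861.

77.8608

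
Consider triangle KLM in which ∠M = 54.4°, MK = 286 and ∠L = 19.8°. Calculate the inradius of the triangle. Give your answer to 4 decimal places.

The third angle is ∠K = 180° − ∠L − ∠M = 105.80°.
Law of sines: LM = MK·sin K/sin L ≈ 812.41.
Law of sines: KL = MK·sin M/sin L ≈ 686.51.
Area = ½·MK·LM·sin M ≈ 94462.
Semiperimeter s = (812.41+286+686.51)/2 = 892.46.
Inradius = area/s = 94462/892.46 ≈ 105.84.

r ≈ 105.8442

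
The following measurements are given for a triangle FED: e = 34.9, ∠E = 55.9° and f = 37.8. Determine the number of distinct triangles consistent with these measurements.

2

f·sin E = 37.8·sin(55.9°) ≈ 31.3.
Since f sin E < e < f (31.3 < 34.9 < 37.8), two triangles exist.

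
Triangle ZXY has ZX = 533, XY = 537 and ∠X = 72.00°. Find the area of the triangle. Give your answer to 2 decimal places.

Area = ½·ZX·XY·sin X ≈ 1.3611e+05.

area ≈ 136106.17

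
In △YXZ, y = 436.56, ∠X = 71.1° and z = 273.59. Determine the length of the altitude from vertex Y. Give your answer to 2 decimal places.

258.84

By the law of cosines, x² = z² + y² − 2·z·y·cos X = 1.8806e+05, so x ≈ 433.66.
Area = ½·z·y·sin X ≈ 56499.
The altitude from Y has length 2·area/y ≈ 258.84.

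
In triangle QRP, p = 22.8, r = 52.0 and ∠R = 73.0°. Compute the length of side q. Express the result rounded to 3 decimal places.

Law of sines: sin P = p·sin R/r ≈ 0.41930.
Since r ≥ p, only the acute value applies: ∠P ≈ 24.79°.
Then ∠Q = 180° − ∠R − ∠P ≈ 82.21°.
Law of sines gives q = r·sin Q/sin R ≈ 53.874.

53.874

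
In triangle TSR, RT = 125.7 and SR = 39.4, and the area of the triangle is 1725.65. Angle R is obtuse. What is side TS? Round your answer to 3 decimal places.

From area = ½·SR·RT·sin R, we get sin R = 2·area/(SR·RT) ≈ 0.69687.
Taking the obtuse solution, ∠R ≈ 135.82°.
Law of cosines then gives TS ≈ 156.39.

156.387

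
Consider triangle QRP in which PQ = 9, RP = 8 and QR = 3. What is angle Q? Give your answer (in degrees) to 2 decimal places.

61.22

By the law of cosines, cos Q = (PQ² + QR² − RP²) / (2·PQ·QR) ≈ 0.48148, so ∠Q ≈ 61.22°.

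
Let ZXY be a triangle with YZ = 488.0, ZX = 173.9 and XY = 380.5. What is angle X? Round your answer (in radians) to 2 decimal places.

∠X ≈ 2.07 rad

By the law of cosines, cos X = (ZX² + XY² − YZ²) / (2·ZX·XY) ≈ -0.47698, so ∠X ≈ 2.068 rad.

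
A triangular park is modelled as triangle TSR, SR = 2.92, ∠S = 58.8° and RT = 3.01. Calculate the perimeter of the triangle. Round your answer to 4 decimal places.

Law of sines: sin T = SR·sin S/RT ≈ 0.82979.
Since RT ≥ SR, only the acute value applies: ∠T ≈ 56.08°.
Then ∠R = 180° − ∠S − ∠T ≈ 65.12°.
Law of sines gives TS = RT·sin R/sin S ≈ 3.1925.
Semiperimeter s = (2.92+3.01+3.1925)/2 = 4.5612.
Perimeter = 2.92 + 3.01 + 3.1925 = 9.1225.

perimeter ≈ 9.1225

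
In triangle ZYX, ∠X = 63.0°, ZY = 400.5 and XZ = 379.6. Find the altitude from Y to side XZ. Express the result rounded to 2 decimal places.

344.66

Law of sines: sin Y = XZ·sin X/ZY ≈ 0.84451.
Since ZY ≥ XZ, only the acute value applies: ∠Y ≈ 57.62°.
Then ∠Z = 180° − ∠X − ∠Y ≈ 59.38°.
Law of sines gives YX = ZY·sin Z/sin X ≈ 386.82.
Area = ½·ZY·XZ·sin Z ≈ 65416.
The altitude from Y has length 2·area/XZ ≈ 344.66.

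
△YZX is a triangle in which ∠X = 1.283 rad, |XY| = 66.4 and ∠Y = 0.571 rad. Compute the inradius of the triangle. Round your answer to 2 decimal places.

The third angle is ∠Z = π − ∠X − ∠Y = 1.288 rad.
Law of sines: |ZX| = |XY|·sin Y/sin Z ≈ 37.376.
Law of sines: |YZ| = |XY|·sin X/sin Z ≈ 66.311.
Area = ½·|XY|·|ZX|·sin X ≈ 1189.9.
Semiperimeter s = (37.376+66.4+66.311)/2 = 85.043.
Inradius = area/s = 1189.9/85.043 ≈ 13.991.

r ≈ 13.99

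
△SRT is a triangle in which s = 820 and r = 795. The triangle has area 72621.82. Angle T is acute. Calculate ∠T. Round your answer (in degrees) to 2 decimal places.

From area = ½·s·r·sin T, we get sin T = 2·area/(s·r) ≈ 0.22280.
Taking the acute solution, ∠T ≈ 12.87°.

∠T ≈ 12.87°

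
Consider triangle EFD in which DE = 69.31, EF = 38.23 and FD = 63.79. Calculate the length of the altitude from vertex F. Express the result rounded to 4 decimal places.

34.7924

Semiperimeter s = (63.79 + 69.31 + 38.23)/2 = 85.665.
Heron's formula: area = √(85.665·21.875·16.355·47.435) ≈ 1205.7.
The altitude from F has length 2·area/DE ≈ 34.792.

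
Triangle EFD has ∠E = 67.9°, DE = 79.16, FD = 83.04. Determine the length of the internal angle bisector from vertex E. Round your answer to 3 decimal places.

Law of sines: sin F = DE·sin E/FD ≈ 0.88324.
Since FD ≥ DE, only the acute value applies: ∠F ≈ 62.04°.
Then ∠D = 180° − ∠E − ∠F ≈ 50.06°.
Law of sines gives EF = FD·sin D/sin E ≈ 68.722.
The bisector from E has length 2·DE·EF·cos(∠E/2)/(DE+EF) ≈ 61.03.

61.030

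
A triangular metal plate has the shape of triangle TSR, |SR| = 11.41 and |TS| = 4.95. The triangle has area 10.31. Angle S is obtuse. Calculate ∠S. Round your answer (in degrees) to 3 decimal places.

∠S ≈ 158.587°

From area = ½·|TS|·|SR|·sin S, we get sin S = 2·area/(|TS|·|SR|) ≈ 0.36509.
Taking the obtuse solution, ∠S ≈ 158.59°.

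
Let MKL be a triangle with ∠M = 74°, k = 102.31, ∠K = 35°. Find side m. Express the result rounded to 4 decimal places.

The third angle is ∠L = 180° − ∠M − ∠K = 71.00°.
Law of sines: m = k·sin M/sin K ≈ 171.46.

171.4622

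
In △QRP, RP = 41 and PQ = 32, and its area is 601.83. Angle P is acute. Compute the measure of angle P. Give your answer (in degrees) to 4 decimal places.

66.5523

From area = ½·RP·PQ·sin P, we get sin P = 2·area/(RP·PQ) ≈ 0.91742.
Taking the acute solution, ∠P ≈ 66.55°.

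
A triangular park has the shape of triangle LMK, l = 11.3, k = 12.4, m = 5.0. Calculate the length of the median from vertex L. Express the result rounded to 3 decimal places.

Median from L: ½√(2·m² + 2·k² − l²) ≈ 7.5801.

m_L ≈ 7.580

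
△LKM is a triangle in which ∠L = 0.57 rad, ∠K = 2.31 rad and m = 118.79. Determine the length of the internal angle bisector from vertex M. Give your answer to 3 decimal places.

The third angle is ∠M = π − ∠L − ∠K = 0.262 rad.
Law of sines: l = m·sin L/sin M ≈ 247.87.
Law of sines: k = m·sin K/sin M ≈ 339.44.
The bisector from M has length 2·l·k·cos(∠M/2)/(l+k) ≈ 284.07.

t_M ≈ 284.067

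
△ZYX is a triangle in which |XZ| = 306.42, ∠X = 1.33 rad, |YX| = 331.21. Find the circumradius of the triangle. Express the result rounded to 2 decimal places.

R ≈ 202.82

By the law of cosines, |ZY|² = |YX|² + |XZ|² − 2·|YX|·|XZ|·cos X = 1.5519e+05, so |ZY| ≈ 393.94.
Area = ½·|YX|·|XZ|·sin X ≈ 49281.
Circumradius = |ZY|/(2 sin X) ≈ 202.82.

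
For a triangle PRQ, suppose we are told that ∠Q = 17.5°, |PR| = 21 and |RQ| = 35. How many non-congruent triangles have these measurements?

2

|RQ|·sin Q = 35·sin(17.5°) ≈ 10.52.
Since |RQ| sin Q < |PR| < |RQ| (10.52 < 21 < 35), two triangles exist.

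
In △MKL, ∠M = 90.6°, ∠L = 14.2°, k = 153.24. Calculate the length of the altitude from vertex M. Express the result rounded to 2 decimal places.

h_M ≈ 37.59

The third angle is ∠K = 180° − ∠L − ∠M = 75.20°.
Law of sines: m = k·sin M/sin K ≈ 158.49.
Law of sines: l = k·sin L/sin K ≈ 38.881.
Area = ½·k·m·sin L ≈ 2978.9.
The altitude from M has length 2·area/m ≈ 37.591.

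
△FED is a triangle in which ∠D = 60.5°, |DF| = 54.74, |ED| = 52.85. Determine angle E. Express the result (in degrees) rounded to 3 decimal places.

By the law of cosines, |FE|² = |ED|² + |DF|² − 2·|ED|·|DF|·cos D = 2940.4, so |FE| ≈ 54.226.
Law of cosines again: cos E = (|FE|² + |ED|² − |DF|²)/(2·|FE|·|ED|) ≈ 0.47754, so ∠E ≈ 61.48°.

∠E ≈ 61.475°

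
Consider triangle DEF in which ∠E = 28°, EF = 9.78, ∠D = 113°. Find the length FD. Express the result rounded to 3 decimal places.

The third angle is ∠F = 180° − ∠D − ∠E = 39.00°.
Law of sines: FD = EF·sin E/sin D ≈ 4.9879.

4.988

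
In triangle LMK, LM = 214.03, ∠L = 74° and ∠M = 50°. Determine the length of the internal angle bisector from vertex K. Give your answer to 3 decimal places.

194.353

The third angle is ∠K = 180° − ∠L − ∠M = 56.00°.
Law of sines: MK = LM·sin L/sin K ≈ 248.17.
Law of sines: KL = LM·sin M/sin K ≈ 197.77.
The bisector from K has length 2·MK·KL·cos(∠K/2)/(MK+KL) ≈ 194.35.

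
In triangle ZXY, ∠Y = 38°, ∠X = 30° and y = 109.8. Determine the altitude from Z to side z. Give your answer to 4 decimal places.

The third angle is ∠Z = 180° − ∠X − ∠Y = 112.00°.
Law of sines: z = y·sin Z/sin Y ≈ 165.36.
Law of sines: x = y·sin X/sin Y ≈ 89.172.
Area = ½·y·z·sin X ≈ 4539.1.
The altitude from Z has length 2·area/z ≈ 54.9.

h_Z ≈ 54.9000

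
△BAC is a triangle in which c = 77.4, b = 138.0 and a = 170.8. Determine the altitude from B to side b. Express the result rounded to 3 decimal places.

h_B ≈ 75.934

Semiperimeter s = (138 + 170.8 + 77.4)/2 = 193.1.
Heron's formula: area = √(193.1·55.1·22.3·115.7) ≈ 5239.5.
The altitude from B has length 2·area/b ≈ 75.934.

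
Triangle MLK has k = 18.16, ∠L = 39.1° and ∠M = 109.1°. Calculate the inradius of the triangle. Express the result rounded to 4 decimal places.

The third angle is ∠K = 180° − ∠M − ∠L = 31.80°.
Law of sines: m = k·sin M/sin K ≈ 32.565.
Law of sines: l = k·sin L/sin K ≈ 21.734.
Area = ½·k·m·sin L ≈ 186.48.
Semiperimeter s = (32.565+21.734+18.16)/2 = 36.23.
Inradius = area/s = 186.48/36.23 ≈ 5.1473.

5.1473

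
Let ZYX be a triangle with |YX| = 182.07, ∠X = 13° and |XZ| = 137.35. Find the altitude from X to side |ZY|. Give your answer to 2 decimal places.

By the law of cosines, |ZY|² = |YX|² + |XZ|² − 2·|YX|·|XZ|·cos X = 3281.8, so |ZY| ≈ 57.287.
Area = ½·|YX|·|XZ|·sin X ≈ 2812.7.
The altitude from X has length 2·area/|ZY| ≈ 98.198.

h_X ≈ 98.20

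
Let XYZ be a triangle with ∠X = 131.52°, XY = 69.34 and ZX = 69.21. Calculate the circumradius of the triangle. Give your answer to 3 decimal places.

R ≈ 84.367

By the law of cosines, YZ² = ZX² + XY² − 2·ZX·XY·cos X = 15960, so YZ ≈ 126.33.
Area = ½·ZX·XY·sin X ≈ 1796.6.
Circumradius = YZ/(2 sin X) ≈ 84.367.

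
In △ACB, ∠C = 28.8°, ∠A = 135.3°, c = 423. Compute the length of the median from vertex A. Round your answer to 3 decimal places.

m_A ≈ 151.775

The third angle is ∠B = 180° − ∠A − ∠C = 15.90°.
Law of sines: a = c·sin A/sin C ≈ 617.61.
Law of sines: b = c·sin B/sin C ≈ 240.55.
Median from A: ½√(2·c² + 2·b² − a²) ≈ 151.77.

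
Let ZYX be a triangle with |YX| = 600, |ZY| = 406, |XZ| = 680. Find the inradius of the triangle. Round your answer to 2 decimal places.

r ≈ 143.29

Semiperimeter s = (600 + 680 + 406)/2 = 843.
Heron's formula: area = √(843·243·163·437) ≈ 1.208e+05.
Inradius = area/s = 1.208e+05/843 ≈ 143.29.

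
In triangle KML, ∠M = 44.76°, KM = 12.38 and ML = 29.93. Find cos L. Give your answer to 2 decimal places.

0.92

By the law of cosines, LK² = KM² + ML² − 2·KM·ML·cos M = 522.87, so LK ≈ 22.866.
Law of cosines again: cos L = (ML² + LK² − KM²)/(2·ML·LK) ≈ 0.92448, so ∠L ≈ 22.41°.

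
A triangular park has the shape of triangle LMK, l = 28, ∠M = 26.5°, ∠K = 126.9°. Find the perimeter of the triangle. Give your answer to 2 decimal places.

The third angle is ∠L = 180° − ∠M − ∠K = 26.60°.
Law of sines: m = l·sin M/sin L ≈ 27.902.
Law of sines: k = l·sin K/sin L ≈ 50.007.
Semiperimeter s = (28+27.902+50.007)/2 = 52.955.
Perimeter = 28 + 27.902 + 50.007 = 105.91.

105.91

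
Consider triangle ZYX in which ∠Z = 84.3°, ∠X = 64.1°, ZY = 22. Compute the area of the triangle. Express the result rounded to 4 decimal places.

The third angle is ∠Y = 180° − ∠X − ∠Z = 31.60°.
Law of sines: YX = ZY·sin Z/sin X ≈ 24.336.
Law of sines: XZ = ZY·sin Y/sin X ≈ 12.815.
Area = ½·ZY·YX·sin Y ≈ 140.27.

area ≈ 140.2663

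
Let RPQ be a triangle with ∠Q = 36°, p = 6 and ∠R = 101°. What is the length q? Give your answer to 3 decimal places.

The third angle is ∠P = 180° − ∠Q − ∠R = 43.00°.
Law of sines: q = p·sin Q/sin P ≈ 5.1711.

5.171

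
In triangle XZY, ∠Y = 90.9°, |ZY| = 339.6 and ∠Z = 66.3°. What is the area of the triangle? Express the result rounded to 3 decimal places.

The third angle is ∠X = 180° − ∠Z − ∠Y = 22.80°.
Law of sines: |YX| = |ZY|·sin Z/sin X ≈ 802.44.
Law of sines: |XZ| = |ZY|·sin Y/sin X ≈ 876.24.
Area = ½·|ZY|·|YX|·sin Y ≈ 1.3624e+05.

area ≈ 136237.945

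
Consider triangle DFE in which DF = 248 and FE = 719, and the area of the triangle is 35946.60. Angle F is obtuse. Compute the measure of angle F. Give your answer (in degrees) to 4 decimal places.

∠F ≈ 156.2224°

From area = ½·DF·FE·sin F, we get sin F = 2·area/(DF·FE) ≈ 0.40319.
Taking the obtuse solution, ∠F ≈ 156.22°.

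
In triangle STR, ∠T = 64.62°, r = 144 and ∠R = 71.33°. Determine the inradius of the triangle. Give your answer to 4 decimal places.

35.5274

The third angle is ∠S = 180° − ∠T − ∠R = 44.05°.
Law of sines: s = r·sin S/sin R ≈ 105.68.
Law of sines: t = r·sin T/sin R ≈ 137.33.
Area = ½·r·s·sin T ≈ 6874.7.
Semiperimeter p = (105.68+137.33+144)/2 = 193.51.
Inradius = area/p = 6874.7/193.51 ≈ 35.527.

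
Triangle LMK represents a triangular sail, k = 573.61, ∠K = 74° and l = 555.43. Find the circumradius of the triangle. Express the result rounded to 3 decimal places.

Law of sines: sin L = l·sin K/k ≈ 0.93080.
Since k ≥ l, only the acute value applies: ∠L ≈ 68.56°.
Then ∠M = 180° − ∠K − ∠L ≈ 37.44°.
Law of sines gives m = k·sin M/sin K ≈ 362.77.
Circumradius = k/(2 sin K) ≈ 298.36.

R ≈ 298.363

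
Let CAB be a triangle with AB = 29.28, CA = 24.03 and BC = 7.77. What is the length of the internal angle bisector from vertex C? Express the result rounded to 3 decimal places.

By the law of cosines, cos C = (BC² + CA² − AB²) / (2·BC·CA) ≈ -0.58781, so ∠C ≈ 126.00°.
The bisector from C has length 2·BC·CA·cos(∠C/2)/(BC+CA) ≈ 5.331.

t_C ≈ 5.331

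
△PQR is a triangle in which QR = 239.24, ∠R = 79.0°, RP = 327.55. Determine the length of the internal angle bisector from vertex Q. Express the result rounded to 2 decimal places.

By the law of cosines, PQ² = QR² + RP² − 2·QR·RP·cos R = 1.3462e+05, so PQ ≈ 366.91.
Law of cosines again: cos Q = (PQ² + QR² − RP²)/(2·PQ·QR) ≈ 0.48171, so ∠Q ≈ 61.20°.
The bisector from Q has length 2·PQ·QR·cos(∠Q/2)/(PQ+QR) ≈ 249.29.

t_Q ≈ 249.29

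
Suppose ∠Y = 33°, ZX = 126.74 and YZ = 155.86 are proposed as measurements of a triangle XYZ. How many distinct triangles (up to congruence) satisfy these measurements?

YZ·sin Y = 155.86·sin(33°) ≈ 84.89.
Since YZ sin Y < ZX < YZ (84.89 < 126.74 < 155.86), two triangles exist.

2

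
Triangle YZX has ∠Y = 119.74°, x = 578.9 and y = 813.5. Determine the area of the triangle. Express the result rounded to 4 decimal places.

Law of sines: sin X = x·sin Y/y ≈ 0.61789.
Since y ≥ x, only the acute value applies: ∠X ≈ 38.16°.
Then ∠Z = 180° − ∠Y − ∠X ≈ 22.10°.
Law of sines gives z = y·sin Z/sin Y ≈ 352.46.
Area = ½·y·x·sin Z ≈ 88581.

area ≈ 88581.2383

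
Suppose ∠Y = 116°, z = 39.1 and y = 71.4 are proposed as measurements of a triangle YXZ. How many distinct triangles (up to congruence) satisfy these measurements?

1

z·sin Y = 39.1·sin(116°) ≈ 35.14.
Since ∠Y is not acute, a triangle exists only if y > z; here y > z, so there is exactly one triangle.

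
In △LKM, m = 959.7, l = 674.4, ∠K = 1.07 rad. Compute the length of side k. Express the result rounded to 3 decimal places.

By the law of cosines, k² = m² + l² − 2·m·l·cos K = 7.5435e+05, so k ≈ 868.53.

868.531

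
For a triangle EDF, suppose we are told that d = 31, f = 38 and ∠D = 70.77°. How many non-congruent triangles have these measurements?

f·sin D = 38·sin(70.77°) ≈ 35.88.
Since d = 31 < 35.88 = f sin D, no triangle exists.

0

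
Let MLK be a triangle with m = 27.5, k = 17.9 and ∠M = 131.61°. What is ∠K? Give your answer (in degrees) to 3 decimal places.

29.122

Law of sines: sin K = k·sin M/m ≈ 0.48667.
Since m ≥ k, only the acute value applies: ∠K ≈ 29.12°.
Then ∠L = 180° − ∠M − ∠K ≈ 19.27°.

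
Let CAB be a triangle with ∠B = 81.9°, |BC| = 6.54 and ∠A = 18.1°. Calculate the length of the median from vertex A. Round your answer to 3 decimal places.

20.527

The third angle is ∠C = 180° − ∠A − ∠B = 80.00°.
Law of sines: |AB| = |BC|·sin C/sin A ≈ 20.731.
Law of sines: |CA| = |BC|·sin B/sin A ≈ 20.841.
Median from A: ½√(2·|CA|² + 2·|AB|² − |BC|²) ≈ 20.527.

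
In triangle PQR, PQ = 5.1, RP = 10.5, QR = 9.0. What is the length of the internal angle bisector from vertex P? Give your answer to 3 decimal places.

By the law of cosines, cos P = (RP² + PQ² − QR²) / (2·RP·PQ) ≈ 0.51597, so ∠P ≈ 1.0287 rad.
The bisector from P has length 2·RP·PQ·cos(∠P/2)/(RP+PQ) ≈ 5.9772.

t_P ≈ 5.977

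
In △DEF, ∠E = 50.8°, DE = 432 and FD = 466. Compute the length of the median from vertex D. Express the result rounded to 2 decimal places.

Law of sines: sin F = DE·sin E/FD ≈ 0.71840.
Since FD ≥ DE, only the acute value applies: ∠F ≈ 45.92°.
Then ∠D = 180° − ∠E − ∠F ≈ 83.28°.
Law of sines gives EF = FD·sin D/sin E ≈ 597.2.
Median from D: ½√(2·FD² + 2·DE² − EF²) ≈ 335.75.

335.75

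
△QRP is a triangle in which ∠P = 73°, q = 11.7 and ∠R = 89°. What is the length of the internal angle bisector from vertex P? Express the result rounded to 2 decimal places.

The third angle is ∠Q = 180° − ∠R − ∠P = 18.00°.
Law of sines: r = q·sin R/sin Q ≈ 37.856.
Law of sines: p = q·sin P/sin Q ≈ 36.208.
The bisector from P has length 2·q·r·cos(∠P/2)/(q+r) ≈ 14.369.

t_P ≈ 14.37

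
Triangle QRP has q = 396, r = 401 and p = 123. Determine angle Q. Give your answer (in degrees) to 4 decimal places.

78.8275

By the law of cosines, cos Q = (r² + p² − q²) / (2·r·p) ≈ 0.19376, so ∠Q ≈ 78.83°.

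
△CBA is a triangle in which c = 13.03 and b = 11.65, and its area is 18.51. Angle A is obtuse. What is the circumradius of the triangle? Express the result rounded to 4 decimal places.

From area = ½·c·b·sin A, we get sin A = 2·area/(c·b) ≈ 0.24387.
Taking the obtuse solution, ∠A ≈ 165.88°.
Law of cosines then gives a ≈ 24.494.
Circumradius = a/(2 sin A) ≈ 50.218.

R ≈ 50.2176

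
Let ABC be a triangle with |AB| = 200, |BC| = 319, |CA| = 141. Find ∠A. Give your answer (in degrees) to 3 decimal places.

By the law of cosines, cos A = (|CA|² + |AB|² − |BC|²) / (2·|CA|·|AB|) ≈ -0.74255, so ∠A ≈ 137.95°.

137.949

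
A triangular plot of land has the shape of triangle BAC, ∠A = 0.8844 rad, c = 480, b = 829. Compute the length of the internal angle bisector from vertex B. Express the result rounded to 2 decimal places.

By the law of cosines, a² = c² + b² − 2·c·b·cos A = 4.1327e+05, so a ≈ 642.86.
Law of cosines again: cos B = (a² + c² − b²)/(2·a·c) ≈ -0.07059, so ∠B ≈ 1.6414 rad.
The bisector from B has length 2·a·c·cos(∠B/2)/(a+c) ≈ 374.67.

374.67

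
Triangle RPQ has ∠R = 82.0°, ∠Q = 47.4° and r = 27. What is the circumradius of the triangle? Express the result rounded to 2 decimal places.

The third angle is ∠P = 180° − ∠Q − ∠R = 50.60°.
Law of sines: p = r·sin P/sin R ≈ 21.069.
Law of sines: q = r·sin Q/sin R ≈ 20.07.
Circumradius = r/(2 sin R) ≈ 13.633.

13.63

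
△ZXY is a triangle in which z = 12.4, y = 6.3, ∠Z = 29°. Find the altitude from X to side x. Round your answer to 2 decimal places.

Law of sines: sin Y = y·sin Z/z ≈ 0.24631.
Since z ≥ y, only the acute value applies: ∠Y ≈ 14.26°.
Then ∠X = 180° − ∠Z − ∠Y ≈ 136.74°.
Law of sines gives x = z·sin X/sin Z ≈ 17.528.
Area = ½·z·y·sin X ≈ 26.768.
The altitude from X has length 2·area/x ≈ 3.0543.

h_X ≈ 3.05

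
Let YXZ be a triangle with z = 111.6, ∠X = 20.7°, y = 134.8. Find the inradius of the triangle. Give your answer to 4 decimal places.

17.9523

By the law of cosines, x² = z² + y² − 2·z·y·cos X = 2480.6, so x ≈ 49.805.
Area = ½·z·y·sin X ≈ 2658.8.
Semiperimeter s = (134.8+49.805+111.6)/2 = 148.1.
Inradius = area/s = 2658.8/148.1 ≈ 17.952.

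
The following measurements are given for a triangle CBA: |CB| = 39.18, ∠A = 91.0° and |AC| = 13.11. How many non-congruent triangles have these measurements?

|AC|·sin A = 13.11·sin(91.0°) ≈ 13.11.
Since ∠A is not acute, a triangle exists only if |CB| > |AC|; here |CB| > |AC|, so there is exactly one triangle.

1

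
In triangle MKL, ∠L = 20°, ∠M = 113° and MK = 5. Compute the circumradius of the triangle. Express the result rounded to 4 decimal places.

The third angle is ∠K = 180° − ∠L − ∠M = 47.00°.
Law of sines: KL = MK·sin M/sin L ≈ 13.457.
Law of sines: LM = MK·sin K/sin L ≈ 10.692.
Circumradius = MK/(2 sin L) ≈ 7.3095.

7.3095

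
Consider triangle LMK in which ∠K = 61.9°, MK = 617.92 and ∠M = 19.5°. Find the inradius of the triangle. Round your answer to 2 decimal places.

r ≈ 82.53

The third angle is ∠L = 180° − ∠M − ∠K = 98.60°.
Law of sines: KL = MK·sin M/sin L ≈ 208.61.
Law of sines: LM = MK·sin K/sin L ≈ 551.28.
Area = ½·MK·KL·sin K ≈ 56855.
Semiperimeter s = (617.92+208.61+551.28)/2 = 688.91.
Inradius = area/s = 56855/688.91 ≈ 82.53.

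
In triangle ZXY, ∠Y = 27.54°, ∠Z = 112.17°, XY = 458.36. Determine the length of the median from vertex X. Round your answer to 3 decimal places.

The third angle is ∠X = 180° − ∠Y − ∠Z = 40.29°.
Law of sines: YZ = XY·sin X/sin Z ≈ 320.06.
Law of sines: ZX = XY·sin Y/sin Z ≈ 228.85.
Median from X: ½√(2·ZX² + 2·XY² − YZ²) ≈ 325.

324.997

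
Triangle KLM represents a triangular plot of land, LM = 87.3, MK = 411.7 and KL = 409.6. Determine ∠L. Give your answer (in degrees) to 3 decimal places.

∠L ≈ 85.271°

By the law of cosines, cos L = (KL² + LM² − MK²) / (2·KL·LM) ≈ 0.08245, so ∠L ≈ 85.27°.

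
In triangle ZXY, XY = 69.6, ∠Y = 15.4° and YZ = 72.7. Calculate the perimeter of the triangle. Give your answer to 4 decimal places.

By the law of cosines, ZX² = XY² + YZ² − 2·XY·YZ·cos Y = 372.96, so ZX ≈ 19.312.
Semiperimeter s = (69.6+72.7+19.312)/2 = 80.806.
Perimeter = 69.6 + 72.7 + 19.312 = 161.61.

perimeter ≈ 161.6121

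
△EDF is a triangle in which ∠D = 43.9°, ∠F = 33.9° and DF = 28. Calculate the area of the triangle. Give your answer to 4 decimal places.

area ≈ 155.1056

The third angle is ∠E = 180° − ∠D − ∠F = 102.20°.
Law of sines: FE = DF·sin D/sin E ≈ 19.864.
Law of sines: ED = DF·sin F/sin E ≈ 15.978.
Area = ½·DF·FE·sin F ≈ 155.11.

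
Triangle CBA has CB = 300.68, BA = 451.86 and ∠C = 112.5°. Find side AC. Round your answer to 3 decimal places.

Law of sines: sin A = CB·sin C/BA ≈ 0.61477.
Since BA ≥ CB, only the acute value applies: ∠A ≈ 37.94°.
Then ∠B = 180° − ∠C − ∠A ≈ 29.56°.
Law of sines gives AC = BA·sin B/sin C ≈ 241.32.

241.318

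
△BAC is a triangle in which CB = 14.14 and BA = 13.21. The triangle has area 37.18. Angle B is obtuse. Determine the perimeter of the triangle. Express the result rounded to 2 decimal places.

From area = ½·CB·BA·sin B, we get sin B = 2·area/(CB·BA) ≈ 0.39810.
Taking the obtuse solution, ∠B ≈ 156.54°.
Law of cosines then gives AC ≈ 26.78.
Perimeter = 26.78 + 14.14 + 13.21 = 54.13.

perimeter ≈ 54.13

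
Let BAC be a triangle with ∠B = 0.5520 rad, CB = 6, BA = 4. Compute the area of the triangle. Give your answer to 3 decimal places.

Area = ½·CB·BA·sin B ≈ 6.2927.

area ≈ 6.293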